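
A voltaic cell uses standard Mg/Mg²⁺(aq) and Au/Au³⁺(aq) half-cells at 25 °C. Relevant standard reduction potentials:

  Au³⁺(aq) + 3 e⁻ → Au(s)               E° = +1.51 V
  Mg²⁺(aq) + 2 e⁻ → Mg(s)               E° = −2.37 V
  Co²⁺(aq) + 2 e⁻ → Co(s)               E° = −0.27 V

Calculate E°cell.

Of the two couples in this cell, the one with the more positive reduction potential is reduced at the cathode: here that is Au³⁺/Au (+1.51 V); Mg²⁺/Mg (−2.37 V) is the anode.
E°cell = E°(cathode) − E°(anode) = +1.51 − (−2.37) = +3.88 V.

+3.88 V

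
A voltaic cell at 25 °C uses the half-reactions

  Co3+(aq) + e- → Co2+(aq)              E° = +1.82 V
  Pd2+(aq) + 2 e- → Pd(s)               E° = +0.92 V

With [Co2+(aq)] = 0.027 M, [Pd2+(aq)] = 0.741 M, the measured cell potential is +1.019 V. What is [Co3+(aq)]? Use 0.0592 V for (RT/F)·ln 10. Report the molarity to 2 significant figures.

2.4 M

The Co³⁺/Co²⁺ couple has the larger reduction potential, so it is the cathode: E°cell = +1.82 − (+0.92) = +0.90 V and n = 2.
Rearranging E = E° − (0.0592/n)·log Q gives log Q = 2(+0.90 − (+1.019))/0.0592 = −4.020.
Balancing electrons gives 2 Co3+(aq) + Pd(s) → 2 Co2+(aq) + Pd2+(aq); thus Q = ([Co2+(aq)]^2·[Pd2+(aq)]) / [Co3+(aq)]^2.
Solving for the unknown gives log [Co3+(aq)] = 0.376, so [Co3+(aq)] ≈ 2.4 M.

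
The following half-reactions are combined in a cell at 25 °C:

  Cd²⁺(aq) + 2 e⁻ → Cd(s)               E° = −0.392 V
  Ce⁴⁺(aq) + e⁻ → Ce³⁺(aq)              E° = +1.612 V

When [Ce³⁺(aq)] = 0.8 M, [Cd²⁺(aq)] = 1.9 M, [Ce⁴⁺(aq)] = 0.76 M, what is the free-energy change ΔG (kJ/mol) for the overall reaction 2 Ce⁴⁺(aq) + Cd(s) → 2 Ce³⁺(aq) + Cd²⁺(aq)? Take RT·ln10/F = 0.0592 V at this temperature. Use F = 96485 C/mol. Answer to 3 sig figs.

E°cell = +1.612 − (−0.392) = +2.004 V; the balanced reaction transfers n = 2 electrons.
The reaction quotient is ([Ce³⁺(aq)]^2·[Cd²⁺(aq)]) / [Ce⁴⁺(aq)]^2 = 2.11; by Nernst, E = +2.004 − (0.0592/2)(0.323) = +1.9944 V.
Then ΔG = −nFE = −2 × 96485 × +1.9944 J/mol = −385 kJ/mol.

−385 kJ/mol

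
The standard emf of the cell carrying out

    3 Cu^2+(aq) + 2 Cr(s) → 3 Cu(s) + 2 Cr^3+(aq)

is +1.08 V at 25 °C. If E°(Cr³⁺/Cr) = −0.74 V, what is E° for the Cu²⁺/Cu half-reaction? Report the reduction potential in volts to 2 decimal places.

In the reaction as written the Cu²⁺/Cu couple is reduced (cathode) and Cr³⁺/Cr is oxidized (anode), so E°cell = E°(Cu²⁺/Cu) − E°(Cr³⁺/Cr).
E°(Cu²⁺/Cu) = E°cell + E°(anode) = +1.08 + (−0.74) = +0.34 V.

+0.34 V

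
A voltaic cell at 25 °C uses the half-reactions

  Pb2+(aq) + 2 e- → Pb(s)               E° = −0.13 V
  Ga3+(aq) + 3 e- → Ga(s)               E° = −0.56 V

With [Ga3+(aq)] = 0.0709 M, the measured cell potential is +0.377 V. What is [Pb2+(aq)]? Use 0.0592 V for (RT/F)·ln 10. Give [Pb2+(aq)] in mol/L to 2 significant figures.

0.0028 M

The Pb²⁺/Pb couple has the larger reduction potential, so it is the cathode: E°cell = −0.13 − (−0.56) = +0.43 V and n = 6.
From the Nernst equation, log Q = n(E° − E)/0.0592 = 6·(+0.43 − (+0.377))/0.0592 = 5.372.
Balancing electrons gives 3 Pb2+(aq) + 2 Ga(s) → 3 Pb(s) + 2 Ga3+(aq); thus Q = [Ga3+(aq)]^2 / [Pb2+(aq)]^3.
Solving for the unknown gives log [Pb2+(aq)] = −2.557, so [Pb2+(aq)] ≈ 0.0028 M.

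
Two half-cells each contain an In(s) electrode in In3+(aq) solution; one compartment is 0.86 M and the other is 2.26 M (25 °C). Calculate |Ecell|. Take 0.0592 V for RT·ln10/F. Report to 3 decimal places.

For a concentration cell E°cell = 0, since both electrodes use the same couple.
The compartment with the higher In3+(aq) concentration (2.26 M) acts as the cathode; ions are reduced there and produced at the dilute (0.86 M) anode.
With n = 3, Ecell = −(0.0592/3)·log([dilute]/[conc]) = −(0.0592/3)·log(0.86/2.26) = +0.008 V.

0.008 V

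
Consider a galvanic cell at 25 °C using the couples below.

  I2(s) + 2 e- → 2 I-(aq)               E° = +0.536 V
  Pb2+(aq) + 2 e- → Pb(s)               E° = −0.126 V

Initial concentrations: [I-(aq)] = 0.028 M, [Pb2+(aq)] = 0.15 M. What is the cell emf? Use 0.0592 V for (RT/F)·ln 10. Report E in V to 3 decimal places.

+0.778 V

I₂/I⁻ is reduced (cathode, E° = +0.536 V) and Pb²⁺/Pb is oxidized (anode).
E°cell = E°cat − E°an = +0.536 − (−0.126) = +0.662 V; n = 2.
For the overall reaction I2(s) + Pb(s) → 2 I-(aq) + Pb2+(aq), Q = [I-(aq)]^2·[Pb2+(aq)] = 0.000118, giving log Q = −3.930.
Applying E = E° − (RT ln10/nF)·log Q gives +0.662 − (0.0592/2)(−3.930) = +0.778 V.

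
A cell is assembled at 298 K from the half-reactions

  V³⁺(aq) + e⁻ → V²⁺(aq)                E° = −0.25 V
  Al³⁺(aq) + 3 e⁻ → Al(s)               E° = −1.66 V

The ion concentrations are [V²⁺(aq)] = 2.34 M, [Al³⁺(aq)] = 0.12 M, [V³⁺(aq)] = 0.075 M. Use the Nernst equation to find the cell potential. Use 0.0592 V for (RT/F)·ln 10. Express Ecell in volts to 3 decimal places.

+1.340 V

Since E°(V³⁺/V²⁺) > E°(Al³⁺/Al), V³⁺/V²⁺ serves as the cathode.
E°cell = −0.25 − (−1.66) = +1.41 V, with n = 3 electrons transferred.
Balancing gives 3 V³⁺(aq) + Al(s) → 3 V²⁺(aq) + Al³⁺(aq); hence Q = ([V²⁺(aq)]^3·[Al³⁺(aq)]) / [V³⁺(aq)]^3 = 3.64×10^3 (log Q = 3.562).
Applying E = E° − (RT ln10/nF)·log Q gives +1.41 − (0.0592/3)(3.562) = +1.340 V.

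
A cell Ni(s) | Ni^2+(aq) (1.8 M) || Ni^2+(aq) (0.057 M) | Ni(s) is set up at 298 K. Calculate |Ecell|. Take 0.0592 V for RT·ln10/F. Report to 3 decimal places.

0.044 V

For a concentration cell E°cell = 0, since both electrodes use the same couple.
The compartment with the higher Ni^2+(aq) concentration (1.8 M) acts as the cathode; ions are reduced there and produced at the dilute (0.057 M) anode.
With n = 2, Ecell = −(0.0592/2)·log([dilute]/[conc]) = −(0.0592/2)·log(0.057/1.8) = +0.044 V.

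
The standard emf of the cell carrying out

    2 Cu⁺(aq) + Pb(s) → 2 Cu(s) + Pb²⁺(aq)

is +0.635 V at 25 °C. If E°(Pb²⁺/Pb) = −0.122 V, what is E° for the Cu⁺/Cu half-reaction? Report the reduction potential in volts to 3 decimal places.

+0.513 V

In the reaction as written the Cu⁺/Cu couple is reduced (cathode) and Pb²⁺/Pb is oxidized (anode), so E°cell = E°(Cu⁺/Cu) − E°(Pb²⁺/Pb).
E°(Cu⁺/Cu) = E°cell + E°(anode) = +0.635 + (−0.122) = +0.513 V.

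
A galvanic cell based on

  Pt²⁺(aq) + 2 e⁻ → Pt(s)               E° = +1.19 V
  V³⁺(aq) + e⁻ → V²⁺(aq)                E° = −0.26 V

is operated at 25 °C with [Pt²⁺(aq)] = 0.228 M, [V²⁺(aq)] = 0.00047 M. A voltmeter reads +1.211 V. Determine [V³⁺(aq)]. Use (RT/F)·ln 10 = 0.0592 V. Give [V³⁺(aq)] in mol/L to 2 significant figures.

2.4 M

With Pt²⁺/Pt at the cathode and V³⁺/V²⁺ at the anode, E°cell = +1.19 − (−0.26) = +1.45 V (n = 2).
Since E = E° − (0.0592/n)·log Q, log Q = n(E° − E)/0.0592 = 8.074.
The balanced reaction is Pt²⁺(aq) + 2 V²⁺(aq) → Pt(s) + 2 V³⁺(aq), so Q = [V³⁺(aq)]^2 / ([Pt²⁺(aq)]·[V²⁺(aq)]^2).
Isolating [V³⁺(aq)] in Q = 10^{8.074} yields log [V³⁺(aq)] = 0.388, i.e. 2.4 M.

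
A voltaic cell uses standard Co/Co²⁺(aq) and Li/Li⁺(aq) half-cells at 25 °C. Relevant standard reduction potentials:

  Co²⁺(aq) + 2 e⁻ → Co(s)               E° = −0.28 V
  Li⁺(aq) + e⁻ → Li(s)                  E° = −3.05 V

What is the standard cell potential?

+2.77 V

Of the two couples in this cell, the one with the more positive reduction potential is reduced at the cathode: here that is Co²⁺/Co (−0.28 V); Li⁺/Li (−3.05 V) is the anode.
E°cell = E°(cathode) − E°(anode) = −0.28 − (−3.05) = +2.77 V.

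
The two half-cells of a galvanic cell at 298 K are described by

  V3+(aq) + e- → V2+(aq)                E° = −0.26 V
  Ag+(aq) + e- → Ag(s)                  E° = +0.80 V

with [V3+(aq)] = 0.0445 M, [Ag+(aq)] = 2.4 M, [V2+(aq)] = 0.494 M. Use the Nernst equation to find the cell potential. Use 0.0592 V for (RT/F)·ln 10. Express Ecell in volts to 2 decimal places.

+1.14 V

The Ag⁺/Ag couple has the more positive E°, so it is the cathode; V³⁺/V²⁺ is the anode.
E°cell = E°cat − E°an = +0.80 − (−0.26) = +1.06 V; n = 1.
For the overall reaction Ag+(aq) + V2+(aq) → Ag(s) + V3+(aq), Q = [V3+(aq)] / ([Ag+(aq)]·[V2+(aq)]) = 0.0375, giving log Q = −1.426.
Applying E = E° − (RT ln10/nF)·log Q gives +1.06 − (0.0592/1)(−1.426) = +1.14 V.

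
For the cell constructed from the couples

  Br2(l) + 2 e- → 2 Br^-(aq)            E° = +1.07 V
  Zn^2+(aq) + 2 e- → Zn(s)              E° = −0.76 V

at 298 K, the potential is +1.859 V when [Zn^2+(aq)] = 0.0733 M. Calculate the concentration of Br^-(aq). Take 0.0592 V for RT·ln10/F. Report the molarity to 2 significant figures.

The Br₂/Br⁻ couple has the larger reduction potential, so it is the cathode: E°cell = +1.07 − (−0.76) = +1.83 V and n = 2.
From the Nernst equation, log Q = n(E° − E)/0.0592 = 2·(+1.83 − (+1.859))/0.0592 = −0.980.
For Br2(l) + Zn(s) → 2 Br^-(aq) + Zn^2+(aq), the reaction quotient is Q = [Br^-(aq)]^2·[Zn^2+(aq)].
Solving for the unknown gives log [Br^-(aq)] = 0.077, so [Br^-(aq)] ≈ 1.2 M.

1.2 M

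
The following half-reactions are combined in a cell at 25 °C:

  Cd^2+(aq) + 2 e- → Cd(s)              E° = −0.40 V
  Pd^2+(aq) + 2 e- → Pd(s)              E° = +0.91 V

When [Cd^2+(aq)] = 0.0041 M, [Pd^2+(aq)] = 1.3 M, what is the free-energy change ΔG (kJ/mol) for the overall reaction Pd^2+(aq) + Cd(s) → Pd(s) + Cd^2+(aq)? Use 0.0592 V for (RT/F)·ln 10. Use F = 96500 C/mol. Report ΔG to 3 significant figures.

E°cell = +0.91 − (−0.40) = +1.31 V; the balanced reaction transfers n = 2 electrons.
The reaction quotient is [Cd^2+(aq)] / [Pd^2+(aq)] = 0.00315; by Nernst, E = +1.31 − (0.0592/2)(−2.501) = +1.3840 V.
Then ΔG = −nFE = −2 × 96500 × +1.3840 J/mol = −267 kJ/mol.

−267 kJ/mol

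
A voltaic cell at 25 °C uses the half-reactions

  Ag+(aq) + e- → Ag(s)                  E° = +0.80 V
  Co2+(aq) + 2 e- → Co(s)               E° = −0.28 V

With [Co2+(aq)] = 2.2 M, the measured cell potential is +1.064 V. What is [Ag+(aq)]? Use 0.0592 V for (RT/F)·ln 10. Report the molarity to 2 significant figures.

0.80 M

Ag⁺/Ag is the cathode (higher E°); E°cell = +0.80 − (−0.28) = +1.08 V with n = 2.
From the Nernst equation, log Q = n(E° − E)/0.0592 = 2·(+1.08 − (+1.064))/0.0592 = 0.541.
For 2 Ag+(aq) + Co(s) → 2 Ag(s) + Co2+(aq), the reaction quotient is Q = [Co2+(aq)] / [Ag+(aq)]^2.
Isolating [Ag+(aq)] in Q = 10^{0.541} yields log [Ag+(aq)] = −0.099, i.e. 0.80 M.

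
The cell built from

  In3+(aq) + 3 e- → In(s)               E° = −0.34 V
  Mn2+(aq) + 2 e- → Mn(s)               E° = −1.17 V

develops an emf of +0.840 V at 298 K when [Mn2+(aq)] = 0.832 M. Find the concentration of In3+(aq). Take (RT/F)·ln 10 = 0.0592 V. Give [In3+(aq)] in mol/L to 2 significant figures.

2.4 M

In³⁺/In is the cathode (higher E°); E°cell = −0.34 − (−1.17) = +0.83 V with n = 6.
From the Nernst equation, log Q = n(E° − E)/0.0592 = 6·(+0.83 − (+0.840))/0.0592 = −1.014.
For 2 In3+(aq) + 3 Mn(s) → 2 In(s) + 3 Mn2+(aq), the reaction quotient is Q = [Mn2+(aq)]^3 / [In3+(aq)]^2.
Solving for the unknown gives log [In3+(aq)] = 0.387, so [In3+(aq)] ≈ 2.4 M.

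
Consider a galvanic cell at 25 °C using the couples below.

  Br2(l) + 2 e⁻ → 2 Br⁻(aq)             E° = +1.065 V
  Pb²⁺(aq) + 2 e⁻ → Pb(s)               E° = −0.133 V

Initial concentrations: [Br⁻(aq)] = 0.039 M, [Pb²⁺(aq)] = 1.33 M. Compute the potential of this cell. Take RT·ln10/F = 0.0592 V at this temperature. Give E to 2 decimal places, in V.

+1.28 V

The Br₂/Br⁻ couple has the more positive E°, so it is the cathode; Pb²⁺/Pb is the anode.
The standard potential is +1.065 − (−0.133) = +1.198 V and the balanced reaction transfers n = 2 electrons.
For the overall reaction Br2(l) + Pb(s) → 2 Br⁻(aq) + Pb²⁺(aq), Q = [Br⁻(aq)]^2·[Pb²⁺(aq)] = 0.00202, giving log Q = −2.694.
E = E° − (0.0592/n)·log Q = +1.198 − (0.0592/2)(−2.694) = +1.28 V.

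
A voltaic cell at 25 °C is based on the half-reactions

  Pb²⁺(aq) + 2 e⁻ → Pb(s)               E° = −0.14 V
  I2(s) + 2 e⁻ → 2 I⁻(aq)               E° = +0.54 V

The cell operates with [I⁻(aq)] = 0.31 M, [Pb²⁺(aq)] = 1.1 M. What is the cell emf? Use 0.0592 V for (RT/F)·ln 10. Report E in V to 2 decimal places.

+0.71 V

The I₂/I⁻ couple has the more positive E°, so it is the cathode; Pb²⁺/Pb is the anode.
E°cell = E°cat − E°an = +0.54 − (−0.14) = +0.68 V; n = 2.
For the overall reaction I2(s) + Pb(s) → 2 I⁻(aq) + Pb²⁺(aq), Q = [I⁻(aq)]^2·[Pb²⁺(aq)] = 0.106, giving log Q = −0.976.
E = E° − (0.0592/n)·log Q = +0.68 − (0.0592/2)(−0.976) = +0.71 V.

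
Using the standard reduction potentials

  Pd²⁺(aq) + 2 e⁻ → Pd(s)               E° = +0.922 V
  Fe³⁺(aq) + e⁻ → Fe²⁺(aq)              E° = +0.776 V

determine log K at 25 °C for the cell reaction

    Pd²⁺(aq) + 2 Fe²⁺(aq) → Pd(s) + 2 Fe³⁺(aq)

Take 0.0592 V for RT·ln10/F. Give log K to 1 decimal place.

The Pd²⁺/Pd couple is reduced (cathode); E°cell = +0.922 − (+0.776) = +0.146 V with n = 2.
At equilibrium E = 0, so log K = nE°cell / 0.0592 = (2)(+0.146) / 0.0592 = 4.9.

log K = 4.9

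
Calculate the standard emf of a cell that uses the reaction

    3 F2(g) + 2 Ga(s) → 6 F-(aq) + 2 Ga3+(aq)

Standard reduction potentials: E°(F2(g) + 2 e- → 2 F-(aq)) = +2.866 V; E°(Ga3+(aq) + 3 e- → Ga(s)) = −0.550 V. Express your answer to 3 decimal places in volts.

+3.416 V

F2(g) gains electrons, so the F₂/F⁻ couple is the cathode; the Ga³⁺/Ga couple is the anode.
E°cell = E°(cathode) − E°(anode) = +2.866 − (−0.550) = +3.416 V.
The positive value indicates the reaction is spontaneous as written.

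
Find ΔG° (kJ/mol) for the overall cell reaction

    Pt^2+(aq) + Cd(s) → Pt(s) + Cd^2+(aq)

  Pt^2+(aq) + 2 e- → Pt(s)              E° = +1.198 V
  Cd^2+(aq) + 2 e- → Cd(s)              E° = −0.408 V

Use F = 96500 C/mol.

−310 kJ/mol

In the reaction as written Pt^2+(aq) is reduced, so the Pt²⁺/Pt couple is the cathode and Cd²⁺/Cd is the anode.
E°cell = +1.198 − (−0.408) = +1.606 V; balancing electrons gives n = 2.
ΔG° = −nFE°cell = −(2)(96500)(+1.606) J/mol = −310 kJ/mol.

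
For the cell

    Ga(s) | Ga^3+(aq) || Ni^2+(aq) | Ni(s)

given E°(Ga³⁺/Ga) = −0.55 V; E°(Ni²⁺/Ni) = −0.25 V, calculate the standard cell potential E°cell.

By convention the left-hand electrode in cell notation is the anode (oxidation) and the right-hand electrode is the cathode (reduction).
E°cell = E°(right) − E°(left) = −0.25 − (−0.55) = +0.30 V.

+0.30 V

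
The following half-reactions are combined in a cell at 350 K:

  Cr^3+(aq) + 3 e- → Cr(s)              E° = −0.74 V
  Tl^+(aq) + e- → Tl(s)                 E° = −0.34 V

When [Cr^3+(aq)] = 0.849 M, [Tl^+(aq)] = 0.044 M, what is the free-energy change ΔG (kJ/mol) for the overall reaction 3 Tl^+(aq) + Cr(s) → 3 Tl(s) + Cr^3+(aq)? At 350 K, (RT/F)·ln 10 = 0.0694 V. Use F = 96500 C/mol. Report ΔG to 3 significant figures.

With Tl⁺/Tl reduced at the cathode, E°cell = −0.34 − (−0.74) = +0.40 V and n = 3.
The reaction quotient is [Cr^3+(aq)] / [Tl^+(aq)]^3 = 9.97×10^3; by Nernst, E = +0.40 − (0.0694/3)(3.999) = +0.3075 V.
Finally ΔG = −nFE = −(3)(96500 C/mol)(+0.3075 V) = −89.0 kJ/mol.

−89.0 kJ/mol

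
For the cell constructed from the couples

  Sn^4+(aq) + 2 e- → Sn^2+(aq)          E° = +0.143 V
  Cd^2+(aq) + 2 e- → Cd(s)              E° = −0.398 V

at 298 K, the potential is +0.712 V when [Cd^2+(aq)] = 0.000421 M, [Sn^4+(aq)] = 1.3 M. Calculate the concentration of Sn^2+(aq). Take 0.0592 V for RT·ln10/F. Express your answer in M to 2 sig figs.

0.0052 M

With Sn⁴⁺/Sn²⁺ at the cathode and Cd²⁺/Cd at the anode, E°cell = +0.143 − (−0.398) = +0.541 V (n = 2).
From the Nernst equation, log Q = n(E° − E)/0.0592 = 2·(+0.541 − (+0.712))/0.0592 = −5.777.
For Sn^4+(aq) + Cd(s) → Sn^2+(aq) + Cd^2+(aq), the reaction quotient is Q = ([Sn^2+(aq)]·[Cd^2+(aq)]) / [Sn^4+(aq)].
Substituting the known concentrations and solving, log [Sn^2+(aq)] = −2.287 and [Sn^2+(aq)] = 0.0052 M.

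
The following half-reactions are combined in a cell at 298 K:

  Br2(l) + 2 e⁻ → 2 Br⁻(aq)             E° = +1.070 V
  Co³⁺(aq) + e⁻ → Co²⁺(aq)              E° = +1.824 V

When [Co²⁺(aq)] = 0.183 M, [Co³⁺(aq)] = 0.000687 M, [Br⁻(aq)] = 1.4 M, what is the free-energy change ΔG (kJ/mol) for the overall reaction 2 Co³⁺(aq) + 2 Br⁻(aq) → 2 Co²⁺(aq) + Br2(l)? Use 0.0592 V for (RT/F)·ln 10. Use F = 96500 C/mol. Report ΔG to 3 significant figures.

−119 kJ/mol

The standard cell potential is +1.824 − (+1.070) = +0.754 V, with n = 2 electrons in the balanced equation.
Q = [Co²⁺(aq)]^2 / ([Co³⁺(aq)]^2·[Br⁻(aq)]^2) = 3.62×10^4, so log Q = 4.559 and E = +0.754 − (0.0592/2)(4.559) = +0.6191 V.
Then ΔG = −nFE = −2 × 96500 × +0.6191 J/mol = −119 kJ/mol.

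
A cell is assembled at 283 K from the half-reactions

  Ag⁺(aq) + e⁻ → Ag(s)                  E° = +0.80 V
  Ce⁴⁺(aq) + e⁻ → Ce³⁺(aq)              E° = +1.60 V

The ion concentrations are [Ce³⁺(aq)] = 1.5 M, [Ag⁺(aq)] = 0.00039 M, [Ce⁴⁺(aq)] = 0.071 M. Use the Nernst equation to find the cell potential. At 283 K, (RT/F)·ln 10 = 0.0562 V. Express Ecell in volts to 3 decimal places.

+0.917 V

Ce⁴⁺/Ce³⁺ is reduced (cathode, E° = +1.60 V) and Ag⁺/Ag is oxidized (anode).
The standard potential is +1.60 − (+0.80) = +0.80 V and the balanced reaction transfers n = 1 electron.
The balanced reaction is Ce⁴⁺(aq) + Ag(s) → Ce³⁺(aq) + Ag⁺(aq), so Q = ([Ce³⁺(aq)]·[Ag⁺(aq)]) / [Ce⁴⁺(aq)] = 0.00824 and log Q = −2.084.
E = E° − (0.0562/n)·log Q = +0.80 − (0.0562/1)(−2.084) = +0.917 V.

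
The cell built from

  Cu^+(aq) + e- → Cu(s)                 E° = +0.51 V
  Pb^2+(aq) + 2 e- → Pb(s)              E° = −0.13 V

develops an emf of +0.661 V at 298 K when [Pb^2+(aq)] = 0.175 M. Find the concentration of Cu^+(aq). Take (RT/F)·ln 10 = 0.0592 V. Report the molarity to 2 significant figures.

The Cu⁺/Cu couple has the larger reduction potential, so it is the cathode: E°cell = +0.51 − (−0.13) = +0.64 V and n = 2.
Since E = E° − (0.0592/n)·log Q, log Q = n(E° − E)/0.0592 = −0.709.
Balancing electrons gives 2 Cu^+(aq) + Pb(s) → 2 Cu(s) + Pb^2+(aq); thus Q = [Pb^2+(aq)] / [Cu^+(aq)]^2.
Solving for the unknown gives log [Cu^+(aq)] = −0.024, so [Cu^+(aq)] ≈ 0.95 M.

0.95 M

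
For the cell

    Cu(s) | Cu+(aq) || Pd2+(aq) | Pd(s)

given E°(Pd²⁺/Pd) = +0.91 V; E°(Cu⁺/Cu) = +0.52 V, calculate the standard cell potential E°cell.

+0.39 V

By convention the left-hand electrode in cell notation is the anode (oxidation) and the right-hand electrode is the cathode (reduction).
E°cell = E°(right) − E°(left) = +0.91 − (+0.52) = +0.39 V.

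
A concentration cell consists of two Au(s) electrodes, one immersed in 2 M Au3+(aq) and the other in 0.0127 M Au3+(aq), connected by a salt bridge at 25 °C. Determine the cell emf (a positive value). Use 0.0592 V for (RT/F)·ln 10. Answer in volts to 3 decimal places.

0.043 V

For a concentration cell E°cell = 0, since both electrodes use the same couple.
The compartment with the higher Au3+(aq) concentration (2 M) acts as the cathode; ions are reduced there and produced at the dilute (0.0127 M) anode.
With n = 3, Ecell = −(0.0592/3)·log([dilute]/[conc]) = −(0.0592/3)·log(0.0127/2) = +0.043 V.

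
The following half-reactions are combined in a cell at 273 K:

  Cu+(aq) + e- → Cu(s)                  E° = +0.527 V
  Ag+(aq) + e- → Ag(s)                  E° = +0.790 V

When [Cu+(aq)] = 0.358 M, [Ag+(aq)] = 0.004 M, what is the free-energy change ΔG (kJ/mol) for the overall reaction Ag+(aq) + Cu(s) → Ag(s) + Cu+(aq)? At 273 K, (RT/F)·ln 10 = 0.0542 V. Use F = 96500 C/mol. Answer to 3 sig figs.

−15.2 kJ/mol

E°cell = +0.790 − (+0.527) = +0.263 V; the balanced reaction transfers n = 1 electron.
Q = [Cu+(aq)] / [Ag+(aq)] = 89.5, so log Q = 1.952 and E = +0.263 − (0.0542/1)(1.952) = +0.1572 V.
ΔG = −nFE = −(1)(96500)(+0.1572) J/mol = −15.2 kJ/mol.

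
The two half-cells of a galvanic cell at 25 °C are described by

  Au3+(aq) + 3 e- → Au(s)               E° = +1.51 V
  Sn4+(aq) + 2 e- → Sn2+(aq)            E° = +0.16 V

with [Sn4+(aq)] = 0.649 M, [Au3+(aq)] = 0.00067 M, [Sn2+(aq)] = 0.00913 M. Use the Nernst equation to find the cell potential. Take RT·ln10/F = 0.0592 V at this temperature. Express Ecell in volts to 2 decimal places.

+1.23 V

Since E°(Au³⁺/Au) > E°(Sn⁴⁺/Sn²⁺), Au³⁺/Au serves as the cathode.
The standard potential is +1.51 − (+0.16) = +1.35 V and the balanced reaction transfers n = 6 electrons.
For the overall reaction 2 Au3+(aq) + 3 Sn2+(aq) → 2 Au(s) + 3 Sn4+(aq), Q = [Sn4+(aq)]^3 / ([Au3+(aq)]^2·[Sn2+(aq)]^3) = 8×10^11, giving log Q = 11.903.
E = E° − (0.0592/n)·log Q = +1.35 − (0.0592/6)(11.903) = +1.23 V.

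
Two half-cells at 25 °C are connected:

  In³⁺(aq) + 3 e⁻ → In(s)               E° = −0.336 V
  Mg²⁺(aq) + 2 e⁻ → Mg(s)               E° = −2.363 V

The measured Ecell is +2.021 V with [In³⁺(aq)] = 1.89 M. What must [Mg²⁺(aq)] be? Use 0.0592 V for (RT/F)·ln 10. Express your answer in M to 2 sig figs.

2.4 M

In³⁺/In is the cathode (higher E°); E°cell = −0.336 − (−2.363) = +2.027 V with n = 6.
Rearranging E = E° − (0.0592/n)·log Q gives log Q = 6(+2.027 − (+2.021))/0.0592 = 0.608.
For 2 In³⁺(aq) + 3 Mg(s) → 2 In(s) + 3 Mg²⁺(aq), the reaction quotient is Q = [Mg²⁺(aq)]^3 / [In³⁺(aq)]^2.
Isolating [Mg²⁺(aq)] in Q = 10^{0.608} yields log [Mg²⁺(aq)] = 0.387, i.e. 2.4 M.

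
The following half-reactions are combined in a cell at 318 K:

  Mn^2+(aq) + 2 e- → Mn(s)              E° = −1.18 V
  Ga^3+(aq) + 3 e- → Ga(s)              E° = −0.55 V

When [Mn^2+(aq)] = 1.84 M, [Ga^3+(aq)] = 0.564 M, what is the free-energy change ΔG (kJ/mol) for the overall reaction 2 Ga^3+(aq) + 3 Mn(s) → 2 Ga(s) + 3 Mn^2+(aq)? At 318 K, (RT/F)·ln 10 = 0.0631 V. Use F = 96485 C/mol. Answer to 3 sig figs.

E°cell = −0.55 − (−1.18) = +0.63 V; the balanced reaction transfers n = 6 electrons.
The reaction quotient is [Mn^2+(aq)]^3 / [Ga^3+(aq)]^2 = 19.6; by Nernst, E = +0.63 − (0.0631/6)(1.292) = +0.6164 V.
Finally ΔG = −nFE = −(6)(96485 C/mol)(+0.6164 V) = −357 kJ/mol.

−357 kJ/mol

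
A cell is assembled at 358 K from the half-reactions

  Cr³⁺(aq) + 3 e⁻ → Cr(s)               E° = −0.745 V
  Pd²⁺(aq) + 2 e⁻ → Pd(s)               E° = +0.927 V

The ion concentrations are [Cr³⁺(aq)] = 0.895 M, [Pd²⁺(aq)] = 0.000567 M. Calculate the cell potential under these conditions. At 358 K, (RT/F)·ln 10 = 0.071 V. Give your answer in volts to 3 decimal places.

Pd²⁺/Pd is reduced (cathode, E° = +0.927 V) and Cr³⁺/Cr is oxidized (anode).
The standard potential is +0.927 − (−0.745) = +1.672 V and the balanced reaction transfers n = 6 electrons.
The balanced reaction is 3 Pd²⁺(aq) + 2 Cr(s) → 3 Pd(s) + 2 Cr³⁺(aq), so Q = [Cr³⁺(aq)]^2 / [Pd²⁺(aq)]^3 = 4.39×10^9 and log Q = 9.643.
Applying E = E° − (RT ln10/nF)·log Q gives +1.672 − (0.071/6)(9.643) = +1.558 V.

+1.558 V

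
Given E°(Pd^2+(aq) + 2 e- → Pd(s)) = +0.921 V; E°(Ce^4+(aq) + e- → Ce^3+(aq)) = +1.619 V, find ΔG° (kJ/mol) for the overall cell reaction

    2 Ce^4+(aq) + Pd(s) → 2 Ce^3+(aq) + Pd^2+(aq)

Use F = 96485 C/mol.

In the reaction as written Ce^4+(aq) is reduced, so the Ce⁴⁺/Ce³⁺ couple is the cathode and Pd²⁺/Pd is the anode.
E°cell = +1.619 − (+0.921) = +0.698 V; balancing electrons gives n = 2.
ΔG° = −nFE°cell = −(2)(96485)(+0.698) J/mol = −135 kJ/mol.

−135 kJ/mol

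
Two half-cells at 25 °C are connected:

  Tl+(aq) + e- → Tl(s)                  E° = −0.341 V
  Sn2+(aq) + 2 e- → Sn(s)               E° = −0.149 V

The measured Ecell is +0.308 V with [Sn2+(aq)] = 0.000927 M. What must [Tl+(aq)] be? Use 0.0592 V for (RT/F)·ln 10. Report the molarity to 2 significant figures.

With Sn²⁺/Sn at the cathode and Tl⁺/Tl at the anode, E°cell = −0.149 − (−0.341) = +0.192 V (n = 2).
Since E = E° − (0.0592/n)·log Q, log Q = n(E° − E)/0.0592 = −3.919.
Balancing electrons gives Sn2+(aq) + 2 Tl(s) → Sn(s) + 2 Tl+(aq); thus Q = [Tl+(aq)]^2 / [Sn2+(aq)].
Isolating [Tl+(aq)] in Q = 10^{−3.919} yields log [Tl+(aq)] = −3.476, i.e. 0.00033 M.

0.00033 M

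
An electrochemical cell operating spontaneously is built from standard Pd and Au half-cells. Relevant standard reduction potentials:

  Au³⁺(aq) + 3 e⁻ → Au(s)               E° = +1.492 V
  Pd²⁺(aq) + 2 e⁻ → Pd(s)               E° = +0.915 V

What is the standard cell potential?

+0.577 V

Of the two couples in this cell, the one with the more positive reduction potential is reduced at the cathode: here that is Au³⁺/Au (+1.492 V); Pd²⁺/Pd (+0.915 V) is the anode.
E°cell = E°(cathode) − E°(anode) = +1.492 − (+0.915) = +0.577 V.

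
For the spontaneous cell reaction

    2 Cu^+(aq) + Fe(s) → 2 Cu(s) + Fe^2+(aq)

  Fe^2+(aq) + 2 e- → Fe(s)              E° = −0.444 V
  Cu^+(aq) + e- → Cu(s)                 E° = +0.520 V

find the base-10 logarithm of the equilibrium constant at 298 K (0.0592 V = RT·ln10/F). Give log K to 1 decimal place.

The Cu⁺/Cu couple is reduced (cathode); E°cell = +0.520 − (−0.444) = +0.964 V with n = 2.
At equilibrium E = 0, so log K = nE°cell / 0.0592 = (2)(+0.964) / 0.0592 = 32.6.

log K = 32.6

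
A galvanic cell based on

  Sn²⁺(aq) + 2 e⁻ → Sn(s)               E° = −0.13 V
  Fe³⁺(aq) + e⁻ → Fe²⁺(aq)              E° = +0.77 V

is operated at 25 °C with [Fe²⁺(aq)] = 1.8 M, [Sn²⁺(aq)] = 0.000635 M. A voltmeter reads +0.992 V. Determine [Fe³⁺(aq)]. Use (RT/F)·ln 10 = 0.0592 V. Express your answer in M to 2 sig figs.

The Fe³⁺/Fe²⁺ couple has the larger reduction potential, so it is the cathode: E°cell = +0.77 − (−0.13) = +0.90 V and n = 2.
From the Nernst equation, log Q = n(E° − E)/0.0592 = 2·(+0.90 − (+0.992))/0.0592 = −3.108.
For 2 Fe³⁺(aq) + Sn(s) → 2 Fe²⁺(aq) + Sn²⁺(aq), the reaction quotient is Q = ([Fe²⁺(aq)]^2·[Sn²⁺(aq)]) / [Fe³⁺(aq)]^2.
Isolating [Fe³⁺(aq)] in Q = 10^{−3.108} yields log [Fe³⁺(aq)] = 0.211, i.e. 1.6 M.

1.6 M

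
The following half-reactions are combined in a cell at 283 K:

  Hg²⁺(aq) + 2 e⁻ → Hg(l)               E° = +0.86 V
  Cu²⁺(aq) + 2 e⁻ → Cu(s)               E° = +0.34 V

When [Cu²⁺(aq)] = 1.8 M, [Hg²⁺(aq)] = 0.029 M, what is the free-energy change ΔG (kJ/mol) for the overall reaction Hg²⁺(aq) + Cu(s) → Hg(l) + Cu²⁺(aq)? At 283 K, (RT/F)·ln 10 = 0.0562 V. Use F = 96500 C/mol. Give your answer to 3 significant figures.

The standard cell potential is +0.86 − (+0.34) = +0.52 V, with n = 2 electrons in the balanced equation.
Here Q = [Cu²⁺(aq)] / [Hg²⁺(aq)] = 62.1 (log Q = 1.793), giving E = +0.52 − (0.0562/2)·(1.793) = +0.4696 V.
Finally ΔG = −nFE = −(2)(96500 C/mol)(+0.4696 V) = −90.6 kJ/mol.

−90.6 kJ/mol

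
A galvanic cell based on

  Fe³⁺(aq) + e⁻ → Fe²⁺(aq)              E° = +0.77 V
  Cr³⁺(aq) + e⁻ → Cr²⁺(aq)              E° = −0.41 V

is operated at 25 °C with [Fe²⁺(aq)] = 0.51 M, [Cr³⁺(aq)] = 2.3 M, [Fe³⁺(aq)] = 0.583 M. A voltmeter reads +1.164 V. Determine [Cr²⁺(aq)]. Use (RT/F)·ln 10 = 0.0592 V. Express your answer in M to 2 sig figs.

1.1 M

Fe³⁺/Fe²⁺ is the cathode (higher E°); E°cell = +0.77 − (−0.41) = +1.18 V with n = 1.
Rearranging E = E° − (0.0592/n)·log Q gives log Q = 1(+1.18 − (+1.164))/0.0592 = 0.270.
For Fe³⁺(aq) + Cr²⁺(aq) → Fe²⁺(aq) + Cr³⁺(aq), the reaction quotient is Q = ([Fe²⁺(aq)]·[Cr³⁺(aq)]) / ([Fe³⁺(aq)]·[Cr²⁺(aq)]).
Isolating [Cr²⁺(aq)] in Q = 10^{0.270} yields log [Cr²⁺(aq)] = 0.034, i.e. 1.1 M.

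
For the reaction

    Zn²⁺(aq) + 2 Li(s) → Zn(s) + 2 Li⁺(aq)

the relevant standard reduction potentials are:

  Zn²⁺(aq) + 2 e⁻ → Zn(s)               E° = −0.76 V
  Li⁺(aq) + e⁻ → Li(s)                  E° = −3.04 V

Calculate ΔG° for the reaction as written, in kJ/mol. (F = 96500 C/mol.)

−440 kJ/mol

In the reaction as written Zn²⁺(aq) is reduced, so the Zn²⁺/Zn couple is the cathode and Li⁺/Li is the anode.
E°cell = −0.76 − (−3.04) = +2.28 V; balancing electrons gives n = 2.
ΔG° = −nFE°cell = −(2)(96500)(+2.28) J/mol = −440 kJ/mol.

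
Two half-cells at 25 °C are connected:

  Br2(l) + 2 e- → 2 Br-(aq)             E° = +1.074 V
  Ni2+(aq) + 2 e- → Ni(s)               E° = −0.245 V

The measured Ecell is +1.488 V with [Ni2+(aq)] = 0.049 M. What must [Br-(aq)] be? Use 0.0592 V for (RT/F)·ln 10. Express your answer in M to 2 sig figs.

With Br₂/Br⁻ at the cathode and Ni²⁺/Ni at the anode, E°cell = +1.074 − (−0.245) = +1.319 V (n = 2).
From the Nernst equation, log Q = n(E° − E)/0.0592 = 2·(+1.319 − (+1.488))/0.0592 = −5.709.
The balanced reaction is Br2(l) + Ni(s) → 2 Br-(aq) + Ni2+(aq), so Q = [Br-(aq)]^2·[Ni2+(aq)].
Solving for the unknown gives log [Br-(aq)] = −2.200, so [Br-(aq)] ≈ 0.0063 M.

0.0063 M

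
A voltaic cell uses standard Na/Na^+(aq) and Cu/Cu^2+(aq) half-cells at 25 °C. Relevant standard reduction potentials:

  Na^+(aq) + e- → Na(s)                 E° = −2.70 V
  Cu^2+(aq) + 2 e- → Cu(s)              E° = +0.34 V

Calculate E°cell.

Of the two couples in this cell, the one with the more positive reduction potential is reduced at the cathode: here that is Cu²⁺/Cu (+0.34 V); Na⁺/Na (−2.70 V) is the anode.
E°cell = E°(cathode) − E°(anode) = +0.34 − (−2.70) = +3.04 V.

+3.04 V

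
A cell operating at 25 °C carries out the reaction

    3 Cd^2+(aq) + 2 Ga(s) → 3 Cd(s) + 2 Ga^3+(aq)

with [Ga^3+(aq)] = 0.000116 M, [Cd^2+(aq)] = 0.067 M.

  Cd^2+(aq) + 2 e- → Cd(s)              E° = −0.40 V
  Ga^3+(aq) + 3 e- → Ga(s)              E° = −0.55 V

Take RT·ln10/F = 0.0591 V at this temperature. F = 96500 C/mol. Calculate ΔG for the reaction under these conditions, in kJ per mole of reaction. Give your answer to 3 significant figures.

−112 kJ/mol

The standard cell potential is −0.40 − (−0.55) = +0.15 V, with n = 6 electrons in the balanced equation.
Q = [Ga^3+(aq)]^2 / [Cd^2+(aq)]^3 = 4.47×10^−5, so log Q = −4.349 and E = +0.15 − (0.0591/6)(−4.349) = +0.1928 V.
Finally ΔG = −nFE = −(6)(96500 C/mol)(+0.1928 V) = −112 kJ/mol.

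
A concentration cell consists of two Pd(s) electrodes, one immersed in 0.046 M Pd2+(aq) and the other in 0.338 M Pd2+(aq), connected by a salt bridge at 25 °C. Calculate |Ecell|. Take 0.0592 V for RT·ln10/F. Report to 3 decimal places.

0.026 V

For a concentration cell E°cell = 0, since both electrodes use the same couple.
The compartment with the higher Pd2+(aq) concentration (0.338 M) acts as the cathode; ions are reduced there and produced at the dilute (0.046 M) anode.
With n = 2, Ecell = −(0.0592/2)·log([dilute]/[conc]) = −(0.0592/2)·log(0.046/0.338) = +0.026 V.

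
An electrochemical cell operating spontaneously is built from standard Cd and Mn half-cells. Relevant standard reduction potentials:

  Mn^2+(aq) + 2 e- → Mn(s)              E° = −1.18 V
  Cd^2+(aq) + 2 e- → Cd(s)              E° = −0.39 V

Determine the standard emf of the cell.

+0.79 V

Of the two couples in this cell, the one with the more positive reduction potential is reduced at the cathode: here that is Cd²⁺/Cd (−0.39 V); Mn²⁺/Mn (−1.18 V) is the anode.
E°cell = E°(cathode) − E°(anode) = −0.39 − (−1.18) = +0.79 V.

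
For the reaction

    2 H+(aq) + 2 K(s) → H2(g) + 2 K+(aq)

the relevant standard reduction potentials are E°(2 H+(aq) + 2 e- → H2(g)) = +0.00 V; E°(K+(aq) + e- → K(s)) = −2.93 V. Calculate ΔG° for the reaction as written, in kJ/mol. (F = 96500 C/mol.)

In the reaction as written H+(aq) is reduced, so the 2H⁺/H₂ couple is the cathode and K⁺/K is the anode.
E°cell = +0.00 − (−2.93) = +2.93 V; balancing electrons gives n = 2.
ΔG° = −nFE°cell = −(2)(96500)(+2.93) J/mol = −565 kJ/mol.

−565 kJ/mol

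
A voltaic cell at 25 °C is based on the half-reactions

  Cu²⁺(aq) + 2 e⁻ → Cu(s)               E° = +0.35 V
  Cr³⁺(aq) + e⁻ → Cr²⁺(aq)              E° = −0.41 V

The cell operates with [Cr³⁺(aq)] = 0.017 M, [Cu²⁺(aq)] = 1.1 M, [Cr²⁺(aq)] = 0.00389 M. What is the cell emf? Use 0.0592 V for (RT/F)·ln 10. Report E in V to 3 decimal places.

Cu²⁺/Cu is reduced (cathode, E° = +0.35 V) and Cr³⁺/Cr²⁺ is oxidized (anode).
The standard potential is +0.35 − (−0.41) = +0.76 V and the balanced reaction transfers n = 2 electrons.
For the overall reaction Cu²⁺(aq) + 2 Cr²⁺(aq) → Cu(s) + 2 Cr³⁺(aq), Q = [Cr³⁺(aq)]^2 / ([Cu²⁺(aq)]·[Cr²⁺(aq)]^2) = 17.4, giving log Q = 1.240.
E = E° − (0.0592/n)·log Q = +0.76 − (0.0592/2)(1.240) = +0.723 V.

+0.723 V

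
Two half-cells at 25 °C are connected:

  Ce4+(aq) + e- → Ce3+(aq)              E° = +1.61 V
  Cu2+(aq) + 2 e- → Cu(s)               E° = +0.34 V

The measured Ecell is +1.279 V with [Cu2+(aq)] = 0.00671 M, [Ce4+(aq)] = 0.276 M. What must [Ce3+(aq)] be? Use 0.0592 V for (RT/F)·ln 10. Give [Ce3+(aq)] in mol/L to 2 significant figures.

2.4 M

Ce⁴⁺/Ce³⁺ is the cathode (higher E°); E°cell = +1.61 − (+0.34) = +1.27 V with n = 2.
Since E = E° − (0.0592/n)·log Q, log Q = n(E° − E)/0.0592 = −0.304.
Balancing electrons gives 2 Ce4+(aq) + Cu(s) → 2 Ce3+(aq) + Cu2+(aq); thus Q = ([Ce3+(aq)]^2·[Cu2+(aq)]) / [Ce4+(aq)]^2.
Solving for the unknown gives log [Ce3+(aq)] = 0.376, so [Ce3+(aq)] ≈ 2.4 M.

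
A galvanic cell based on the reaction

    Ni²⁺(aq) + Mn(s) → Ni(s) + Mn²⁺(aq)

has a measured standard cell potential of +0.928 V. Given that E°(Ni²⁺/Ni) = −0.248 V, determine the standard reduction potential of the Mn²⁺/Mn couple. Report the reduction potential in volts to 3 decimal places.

In the reaction as written the Ni²⁺/Ni couple is reduced (cathode) and Mn²⁺/Mn is oxidized (anode), so E°cell = E°(Ni²⁺/Ni) − E°(Mn²⁺/Mn).
E°(Mn²⁺/Mn) = E°(cathode) − E°cell = −0.248 − (+0.928) = −1.176 V.

−1.176 V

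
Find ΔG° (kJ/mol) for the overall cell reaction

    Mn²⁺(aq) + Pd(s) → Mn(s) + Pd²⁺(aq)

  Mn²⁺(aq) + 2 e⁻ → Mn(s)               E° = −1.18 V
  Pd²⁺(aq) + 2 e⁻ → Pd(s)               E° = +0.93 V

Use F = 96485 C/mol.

In the reaction as written Mn²⁺(aq) is reduced, so the Mn²⁺/Mn couple is the cathode and Pd²⁺/Pd is the anode.
E°cell = −1.18 − (+0.93) = −2.11 V; balancing electrons gives n = 2.
ΔG° = −nFE°cell = −(2)(96485)(−2.11) J/mol = +407 kJ/mol.

+407 kJ/mol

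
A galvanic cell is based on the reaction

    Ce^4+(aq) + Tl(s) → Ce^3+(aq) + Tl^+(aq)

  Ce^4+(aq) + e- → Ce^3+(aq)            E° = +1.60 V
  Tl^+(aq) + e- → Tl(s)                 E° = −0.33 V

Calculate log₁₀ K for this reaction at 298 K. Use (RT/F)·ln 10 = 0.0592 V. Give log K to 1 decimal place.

The Ce⁴⁺/Ce³⁺ couple is reduced (cathode); E°cell = +1.60 − (−0.33) = +1.93 V with n = 1.
At equilibrium E = 0, so log K = nE°cell / 0.0592 = (1)(+1.93) / 0.0592 = 32.6.

log K = 32.6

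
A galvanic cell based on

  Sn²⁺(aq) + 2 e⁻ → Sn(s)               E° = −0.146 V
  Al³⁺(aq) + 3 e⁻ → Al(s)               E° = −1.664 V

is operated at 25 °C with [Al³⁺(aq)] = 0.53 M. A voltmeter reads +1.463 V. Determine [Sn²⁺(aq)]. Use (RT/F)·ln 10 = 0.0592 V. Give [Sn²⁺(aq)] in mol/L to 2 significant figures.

The Sn²⁺/Sn couple has the larger reduction potential, so it is the cathode: E°cell = −0.146 − (−1.664) = +1.518 V and n = 6.
From the Nernst equation, log Q = n(E° − E)/0.0592 = 6·(+1.518 − (+1.463))/0.0592 = 5.574.
The balanced reaction is 3 Sn²⁺(aq) + 2 Al(s) → 3 Sn(s) + 2 Al³⁺(aq), so Q = [Al³⁺(aq)]^2 / [Sn²⁺(aq)]^3.
Solving for the unknown gives log [Sn²⁺(aq)] = −2.042, so [Sn²⁺(aq)] ≈ 0.0091 M.

0.0091 M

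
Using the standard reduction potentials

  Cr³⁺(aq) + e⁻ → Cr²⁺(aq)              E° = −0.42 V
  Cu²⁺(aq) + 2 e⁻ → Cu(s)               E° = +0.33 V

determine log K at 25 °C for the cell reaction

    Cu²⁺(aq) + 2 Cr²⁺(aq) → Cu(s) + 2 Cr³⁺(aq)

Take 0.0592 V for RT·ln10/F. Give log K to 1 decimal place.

log K = 25.3

The Cu²⁺/Cu couple is reduced (cathode); E°cell = +0.33 − (−0.42) = +0.75 V with n = 2.
At equilibrium E = 0, so log K = nE°cell / 0.0592 = (2)(+0.75) / 0.0592 = 25.3.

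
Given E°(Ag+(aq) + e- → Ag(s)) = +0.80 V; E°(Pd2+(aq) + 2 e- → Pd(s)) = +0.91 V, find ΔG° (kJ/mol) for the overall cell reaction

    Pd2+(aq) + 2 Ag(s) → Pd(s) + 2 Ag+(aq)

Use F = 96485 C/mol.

−21.2 kJ/mol

In the reaction as written Pd2+(aq) is reduced, so the Pd²⁺/Pd couple is the cathode and Ag⁺/Ag is the anode.
E°cell = +0.91 − (+0.80) = +0.11 V; balancing electrons gives n = 2.
ΔG° = −nFE°cell = −(2)(96485)(+0.11) J/mol = −21.2 kJ/mol.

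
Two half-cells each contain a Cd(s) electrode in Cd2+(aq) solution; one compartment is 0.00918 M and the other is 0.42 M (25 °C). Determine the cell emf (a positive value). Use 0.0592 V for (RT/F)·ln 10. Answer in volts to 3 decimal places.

0.049 V

For a concentration cell E°cell = 0, since both electrodes use the same couple.
The compartment with the higher Cd2+(aq) concentration (0.42 M) acts as the cathode; ions are reduced there and produced at the dilute (0.00918 M) anode.
With n = 2, Ecell = −(0.0592/2)·log([dilute]/[conc]) = −(0.0592/2)·log(0.00918/0.42) = +0.049 V.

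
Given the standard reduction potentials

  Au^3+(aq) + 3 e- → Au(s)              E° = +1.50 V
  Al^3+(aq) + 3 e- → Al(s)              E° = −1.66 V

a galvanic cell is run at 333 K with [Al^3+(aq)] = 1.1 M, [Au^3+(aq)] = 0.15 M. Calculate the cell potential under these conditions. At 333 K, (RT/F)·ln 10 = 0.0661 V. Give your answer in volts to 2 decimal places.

+3.14 V

The Au³⁺/Au couple has the more positive E°, so it is the cathode; Al³⁺/Al is the anode.
E°cell = E°cat − E°an = +1.50 − (−1.66) = +3.16 V; n = 3.
Balancing gives Au^3+(aq) + Al(s) → Au(s) + Al^3+(aq); hence Q = [Al^3+(aq)] / [Au^3+(aq)] = 7.33 (log Q = 0.865).
By the Nernst equation, E = +3.16 − (0.0661/3)·(0.865) = +3.14 V.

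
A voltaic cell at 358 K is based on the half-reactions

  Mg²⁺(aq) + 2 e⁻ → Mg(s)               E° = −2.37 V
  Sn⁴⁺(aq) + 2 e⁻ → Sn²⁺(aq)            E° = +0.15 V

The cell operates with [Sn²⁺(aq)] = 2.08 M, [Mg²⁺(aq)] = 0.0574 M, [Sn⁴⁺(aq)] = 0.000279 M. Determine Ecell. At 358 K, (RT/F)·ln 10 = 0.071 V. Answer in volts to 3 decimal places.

+2.427 V

The Sn⁴⁺/Sn²⁺ couple has the more positive E°, so it is the cathode; Mg²⁺/Mg is the anode.
E°cell = +0.15 − (−2.37) = +2.52 V, with n = 2 electrons transferred.
The balanced reaction is Sn⁴⁺(aq) + Mg(s) → Sn²⁺(aq) + Mg²⁺(aq), so Q = ([Sn²⁺(aq)]·[Mg²⁺(aq)]) / [Sn⁴⁺(aq)] = 428 and log Q = 2.631.
Applying E = E° − (RT ln10/nF)·log Q gives +2.52 − (0.071/2)(2.631) = +2.427 V.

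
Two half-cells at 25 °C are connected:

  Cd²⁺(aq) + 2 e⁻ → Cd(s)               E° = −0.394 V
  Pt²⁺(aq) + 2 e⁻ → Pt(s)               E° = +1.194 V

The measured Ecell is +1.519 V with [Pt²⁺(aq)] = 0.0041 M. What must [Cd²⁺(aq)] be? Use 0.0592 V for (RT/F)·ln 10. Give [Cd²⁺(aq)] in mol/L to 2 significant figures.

0.88 M

Pt²⁺/Pt is the cathode (higher E°); E°cell = +1.194 − (−0.394) = +1.588 V with n = 2.
Since E = E° − (0.0592/n)·log Q, log Q = n(E° − E)/0.0592 = 2.331.
The balanced reaction is Pt²⁺(aq) + Cd(s) → Pt(s) + Cd²⁺(aq), so Q = [Cd²⁺(aq)] / [Pt²⁺(aq)].
Isolating [Cd²⁺(aq)] in Q = 10^{2.331} yields log [Cd²⁺(aq)] = −0.056, i.e. 0.88 M.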